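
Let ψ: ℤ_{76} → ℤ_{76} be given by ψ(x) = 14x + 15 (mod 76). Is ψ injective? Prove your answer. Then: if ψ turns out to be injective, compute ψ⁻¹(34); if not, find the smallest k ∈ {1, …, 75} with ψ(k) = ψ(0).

38

We have gcd(14, 76) = 2 > 1. Taking s = 0 and t = 38: ψ(0) = 15 and ψ(38) = 14·38 + 15 = 547 ≡ 15 (mod 76).
So ψ(0) = ψ(38) while 0 ≠ 38, hence ψ is not injective.
Since ψ is not injective, we find the least positive k with ψ(k) = ψ(0): this means 14k ≡ 0 (mod 76), i.e. 76 ∣ 14k. Since gcd(14, 76) = 2, dividing through by 2 this holds exactly when 38 ∣ 7k, and as gcd(7, 38) = 1, exactly when 38 ∣ k.
The smallest positive such k is 38.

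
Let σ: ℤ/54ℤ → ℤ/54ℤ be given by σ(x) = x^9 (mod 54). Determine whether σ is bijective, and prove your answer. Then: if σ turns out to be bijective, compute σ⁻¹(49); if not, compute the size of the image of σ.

6

σ(0) = 0^9 = 0.
σ(6): Repeated squaring mod 54: 6^1 ≡ 6, 6^2 ≡ 6² = 36, 6^4 ≡ 36² = 1296 ≡ 0, 6^8 ≡ 0² = 0. Since 9 = 8 + 1, 6^9 ≡ 0·6: 0·6 = 0. So 6^9 ≡ 0 (mod 54).
So σ(0) = σ(6) = 0 while 0 ≠ 6, hence σ is not injective, hence not bijective.
Since σ is not bijective, we determine |image(σ)|. Computing x^9 mod 54 for each x (by repeated squaring, reducing mod 54 at every step), the values σ(0), σ(1), …, σ(53) are: 0, 1, 26, 27, 28, 53, 0, 1, 26, 27, 28, 53, 0, 1, 26, 27, 28, 53, 0, 1, 26, 27, 28, 53, 0, 1, 26, 27, 28, 53, 0, 1, 26, 27, 28, 53, 0, 1, 26, 27, 28, 53, 0, 1, 26, 27, 28, 53, 0, 1, 26, 27, 28, 53.
The distinct values are {0, 1, 26, 27, 28, 53}; there are 6 of them.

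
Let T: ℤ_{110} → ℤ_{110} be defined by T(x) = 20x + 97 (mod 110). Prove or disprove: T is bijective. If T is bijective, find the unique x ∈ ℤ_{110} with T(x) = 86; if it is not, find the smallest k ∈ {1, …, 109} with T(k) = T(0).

We have gcd(20, 110) = 10 > 1. Taking a = 0 and b = 11: T(0) = 97 and T(11) = 20·11 + 97 = 317 ≡ 97 (mod 110).
So T(0) = T(11) while 0 ≠ 11, thus T is not injective, hence not bijective.
Since T is not bijective, we find the least positive k with T(k) = T(0): this means 20k ≡ 0 (mod 110), i.e. 110 ∣ 20k. Since gcd(20, 110) = 10, dividing through by 10 this holds exactly when 11 ∣ 2k, and as gcd(2, 11) = 1, exactly when 11 ∣ k.
The smallest positive such k is 11.

11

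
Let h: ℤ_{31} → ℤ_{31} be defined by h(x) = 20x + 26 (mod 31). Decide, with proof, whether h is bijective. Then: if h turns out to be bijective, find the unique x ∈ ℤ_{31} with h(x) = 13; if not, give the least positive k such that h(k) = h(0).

4

Recall: h is injective when h(a) = h(b) forces a = b.
Suppose h(a) = h(b) in ℤ_{31}. Then 20a + 26 ≡ 20b + 26 (mod 31), thus 20(a − b) ≡ 0 (mod 31).
Since gcd(20, 31) = 1, 20 is invertible modulo 31, so a − b ≡ 0 (mod 31), i.e. a = b.
We now compute 20⁻¹ mod 31 explicitly. Euclid's algorithm: 31 = 1·20 + 11, 20 = 1·11 + 9, 11 = 1·9 + 2, 9 = 4·2 + 1; back-substituting gives 1 = 14·20 − 9·31, so 20⁻¹ ≡ 14 (mod 31).
Then y ↦ 14(y − 26) is a two-sided inverse to h, so every y ∈ ℤ_{31} has a preimage.
Hence h is bijective.
Since h is bijective, we compute h⁻¹(13): solve 20x + 26 ≡ 13 (mod 31), i.e. 20x ≡ 18 (mod 31).
Multiplying by 20⁻¹ = 14 gives x ≡ 14·18 = 252 = 8·31 + 4 ≡ 4 (mod 31).
Check: h(4) = 20·4 + 26 = 106 = 3·31 + 13 ≡ 13 (mod 31).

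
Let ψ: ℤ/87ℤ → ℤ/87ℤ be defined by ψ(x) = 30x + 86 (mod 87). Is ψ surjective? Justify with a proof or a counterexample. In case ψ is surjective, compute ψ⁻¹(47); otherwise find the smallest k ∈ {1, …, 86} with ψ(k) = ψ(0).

29

By definition, surjectivity means every element of the codomain has a preimage under ψ.
Since gcd(30, 87) = 3, we have 30x ≡ 0 (mod 3) for all x, so ψ(x) ≡ 2 (mod 3).
But 0 ≢ 2 (mod 3), so 0 ∈ ℤ/87ℤ has no preimage. Therefore ψ is not surjective.
Since ψ is not surjective, we find the least positive k with ψ(k) = ψ(0): this means 30k ≡ 0 (mod 87), i.e. 87 ∣ 30k. Since gcd(30, 87) = 3, dividing through by 3 this holds exactly when 29 ∣ 10k, and as gcd(10, 29) = 1, exactly when 29 ∣ k.
The smallest positive such k is 29.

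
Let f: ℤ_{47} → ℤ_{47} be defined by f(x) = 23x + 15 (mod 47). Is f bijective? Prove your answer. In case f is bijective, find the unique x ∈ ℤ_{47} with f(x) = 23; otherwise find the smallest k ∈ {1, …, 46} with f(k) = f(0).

Suppose f(a) = f(b) in ℤ_{47}. Then 23a + 15 ≡ 23b + 15 (mod 47), therefore 23(a − b) ≡ 0 (mod 47).
Since gcd(23, 47) = 1, 23 is invertible modulo 47, hence a − b ≡ 0 (mod 47), i.e. a = b.
We now compute 23⁻¹ mod 47 explicitly. Euclid's algorithm: 47 = 2·23 + 1; back-substituting gives 1 = 45·23 − 22·47, so 23⁻¹ ≡ 45 (mod 47).
For any y ∈ ℤ_{47}, x = 45(y − 15) mod 47 satisfies f(x) = 23·45(y − 15) + 15 ≡ y (since 23·45 ≡ 1 mod 47). So every y has a preimage.
Therefore f is bijective.
Since f is bijective, we compute f⁻¹(23): solve 23x + 15 ≡ 23 (mod 47), i.e. 23x ≡ 8 (mod 47).
Multiplying by 23⁻¹ = 45 gives x ≡ 45·8 = 360 = 7·47 + 31 ≡ 31 (mod 47).
Check: f(31) = 23·31 + 15 = 728 = 15·47 + 23 ≡ 23 (mod 47).

31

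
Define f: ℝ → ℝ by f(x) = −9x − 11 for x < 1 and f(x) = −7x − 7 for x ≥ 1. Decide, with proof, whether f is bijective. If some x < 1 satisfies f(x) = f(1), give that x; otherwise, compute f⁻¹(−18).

Both pieces are strictly decreasing (slopes −9 and −7), so each is injective on its own interval.
The left piece maps (−∞, 1) onto (−20, ∞); the right piece maps [1, ∞) onto (−∞, −14].
These images overlap. In particular f(1) = −14 (right piece), and solving −9x − 11 = −14 on the left piece gives x = 1/3 < 1.
So f(1/3) = f(1) with 1/3 ≠ 1, and f is not injective, hence not bijective. This x = 1/3 is the requested value below 1.

1/3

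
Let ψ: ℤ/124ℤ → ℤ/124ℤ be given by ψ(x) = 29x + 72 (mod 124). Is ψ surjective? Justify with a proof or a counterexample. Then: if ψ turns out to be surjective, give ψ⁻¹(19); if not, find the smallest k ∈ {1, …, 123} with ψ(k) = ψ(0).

By definition, surjectivity means every element of the codomain has a preimage under ψ.
Since gcd(29, 124) = 1, 29 is invertible modulo 124. Euclid's algorithm: 124 = 4·29 + 8, 29 = 3·8 + 5, 8 = 1·5 + 3, 5 = 1·3 + 2, 3 = 1·2 + 1; back-substituting gives 1 = 77·29 − 18·124, so 29⁻¹ ≡ 77 (mod 124).
Then y ↦ 77(y − 72) is a two-sided inverse to ψ, so every y ∈ ℤ/124ℤ has a preimage.
Therefore ψ is surjective.
Since ψ is surjective, we find ψ⁻¹(19): we need 29x ≡ 19 − 72 ≡ 71 (mod 124). Using 29⁻¹ = 77: x ≡ 77·71 = 5467 = 44·124 + 11, so x = 11.
Check: ψ(11) = 29·11 + 72 = 391 = 3·124 + 19 ≡ 19 (mod 124).

11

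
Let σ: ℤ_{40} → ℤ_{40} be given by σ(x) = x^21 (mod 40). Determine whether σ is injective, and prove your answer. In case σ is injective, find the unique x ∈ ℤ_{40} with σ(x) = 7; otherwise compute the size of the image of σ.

25

σ(0) = 0^21 = 0.
σ(10): Repeated squaring mod 40: 10^1 ≡ 10, 10^2 ≡ 10² = 100 ≡ 20, 10^4 ≡ 20² = 400 ≡ 0, 10^8 ≡ 0² = 0, 10^16 ≡ 0² = 0. Since 21 = 16 + 4 + 1, 10^21 ≡ 0·0·10: 0·0 = 0, then 0·10 = 0. So 10^21 ≡ 0 (mod 40).
So σ(0) = σ(10) = 0 while 0 ≠ 10, therefore σ is not injective.
Since σ is not injective, we determine |image(σ)|. Computing x^21 mod 40 for each x (by repeated squaring, reducing mod 40 at every step), the values σ(0), σ(1), …, σ(39) are: 0, 1, 32, 3, 24, 5, 16, 7, 8, 9, 0, 11, 32, 13, 24, 15, 16, 17, 8, 19, 0, 21, 32, 23, 24, 25, 16, 27, 8, 29, 0, 31, 32, 33, 24, 35, 16, 37, 8, 39.
The distinct values are {0, 1, 3, 5, 7, 8, 9, 11, 13, 15, 16, 17, 19, 21, 23, 24, 25, 27, 29, 31, 32, 33, 35, 37, 39}; there are 25 of them.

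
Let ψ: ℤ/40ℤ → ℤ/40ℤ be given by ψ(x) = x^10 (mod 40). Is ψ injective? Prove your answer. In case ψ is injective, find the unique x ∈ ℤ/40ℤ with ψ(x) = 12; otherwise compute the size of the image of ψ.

6

ψ(4): Repeated squaring mod 40: 4^1 ≡ 4, 4^2 ≡ 4² = 16, 4^4 ≡ 16² = 256 ≡ 16, 4^8 ≡ 16² = 256 ≡ 16. Since 10 = 8 + 2, 4^10 ≡ 16·16: 16·16 = 256 ≡ 16. So 4^10 ≡ 16 (mod 40).
ψ(6): Repeated squaring mod 40: 6^1 ≡ 6, 6^2 ≡ 6² = 36, 6^4 ≡ 36² = 1296 ≡ 16, 6^8 ≡ 16² = 256 ≡ 16. Since 10 = 8 + 2, 6^10 ≡ 16·36: 16·36 = 576 ≡ 16. So 6^10 ≡ 16 (mod 40).
So ψ(4) = ψ(6) = 16 while 4 ≠ 6, so ψ is not injective.
Since ψ is not injective, we determine |image(ψ)|. Computing x^10 mod 40 for each x (by repeated squaring, reducing mod 40 at every step), the values ψ(0), ψ(1), …, ψ(39) are: 0, 1, 24, 9, 16, 25, 16, 9, 24, 1, 0, 1, 24, 9, 16, 25, 16, 9, 24, 1, 0, 1, 24, 9, 16, 25, 16, 9, 24, 1, 0, 1, 24, 9, 16, 25, 16, 9, 24, 1.
The distinct values are {0, 1, 9, 16, 24, 25}; there are 6 of them.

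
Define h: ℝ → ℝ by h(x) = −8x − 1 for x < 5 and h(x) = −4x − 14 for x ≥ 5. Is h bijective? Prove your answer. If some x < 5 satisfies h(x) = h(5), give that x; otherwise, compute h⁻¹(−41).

33/8

Both pieces are strictly decreasing (slopes −8 and −4), so each is injective on its own interval.
The left piece maps (−∞, 5) onto (−41, ∞); the right piece maps [5, ∞) onto (−∞, −34].
These images overlap. In particular h(5) = −34 (right piece), and solving −8x − 1 = −34 on the left piece gives x = 33/8 < 5.
So h(33/8) = h(5) with 33/8 ≠ 5, and h is not injective, hence not bijective. This x = 33/8 is the requested value below 5.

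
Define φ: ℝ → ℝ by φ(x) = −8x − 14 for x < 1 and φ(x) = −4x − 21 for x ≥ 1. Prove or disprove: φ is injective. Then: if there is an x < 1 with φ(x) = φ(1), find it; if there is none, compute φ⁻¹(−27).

Both pieces are strictly decreasing (slopes −8 and −4), so each is injective on its own interval.
The left piece maps (−∞, 1) onto (−22, ∞); the right piece maps [1, ∞) onto (−∞, −25].
These images are disjoint, so no value is attained by both pieces. Thus φ is injective.
Because the two images are disjoint, no x < 1 has φ(x) = φ(1), so we compute φ⁻¹(−27): −27 lies in (−∞, −25], so solve −4x − 21 = −27: x = (−27 + 21)/(−4) = 3/2.

3/2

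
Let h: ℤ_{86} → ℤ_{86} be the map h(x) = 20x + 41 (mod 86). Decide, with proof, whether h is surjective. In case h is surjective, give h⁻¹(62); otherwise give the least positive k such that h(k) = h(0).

Since gcd(20, 86) = 2, we have 20x ≡ 0 (mod 2) for all x, so h(x) ≡ 1 (mod 2).
But 0 ≢ 1 (mod 2), so 0 ∈ ℤ_{86} has no preimage. Hence h is not surjective.
Since h is not surjective, we find the least positive k with h(k) = h(0): this means 20k ≡ 0 (mod 86), i.e. 86 ∣ 20k. Since gcd(20, 86) = 2, dividing through by 2 this holds exactly when 43 ∣ 10k, and as gcd(10, 43) = 1, exactly when 43 ∣ k.
The smallest positive such k is 43.

43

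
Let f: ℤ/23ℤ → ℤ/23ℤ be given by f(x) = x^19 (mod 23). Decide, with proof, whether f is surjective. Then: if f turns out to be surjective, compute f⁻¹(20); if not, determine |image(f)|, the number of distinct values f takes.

21

Since 23 is prime, the nonzero elements of ℤ/23ℤ form a cyclic group of order 22.
As gcd(19, 22) = 1, raising to the 19th power is a bijection on this group: if x_1^19 ≡ x_2^19 then (x_1x_2^{−1})^19 = 1, and the only element of order dividing gcd(19, 22) = 1 is 1, so x_1 = x_2.
With f(0) = 0 this makes f injective on all of ℤ/23ℤ, hence bijective (finite equal-size domain and codomain). In particular f is surjective.
Since f is surjective, we find the preimage of 20. The inverse of x ↦ x^19 on (ℤ/23ℤ)^× is x ↦ x^7, because 19·7 = 133 = 6·22 + 1 ≡ 1 (mod 22) and x^{22} = 1 for x ≠ 0 (Fermat). So f⁻¹(20) = 20^7 mod 23.
Repeated squaring mod 23: 20^1 ≡ 20, 20^2 ≡ 20² = 400 ≡ 9, 20^4 ≡ 9² = 81 ≡ 12. Since 7 = 4 + 2 + 1, 20^7 ≡ 12·9·20: 12·9 = 108 ≡ 16, then 16·20 = 320 ≡ 21. So 20^7 ≡ 21 (mod 23).
Hence f⁻¹(20) = 21.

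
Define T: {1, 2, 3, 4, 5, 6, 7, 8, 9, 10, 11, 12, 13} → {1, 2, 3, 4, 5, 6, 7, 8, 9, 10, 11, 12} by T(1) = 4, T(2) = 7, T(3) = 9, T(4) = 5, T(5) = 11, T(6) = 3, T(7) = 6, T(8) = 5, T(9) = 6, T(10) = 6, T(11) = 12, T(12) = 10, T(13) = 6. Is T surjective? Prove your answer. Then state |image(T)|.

No element maps to 1, so T is not surjective.
The image of T is {3, 4, 5, 6, 7, 9, 10, 11, 12}, which has 9 elements.

9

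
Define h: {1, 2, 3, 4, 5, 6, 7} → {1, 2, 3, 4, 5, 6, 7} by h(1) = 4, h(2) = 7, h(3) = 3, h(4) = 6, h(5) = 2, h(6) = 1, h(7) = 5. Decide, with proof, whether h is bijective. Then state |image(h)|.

7

The values 4, 7, 3, 6, 2, 1, 5 are a permutation of {1, 2, 3, 4, 5, 6, 7}: each element appears exactly once.
So h is injective and surjective, hence bijective.
The image of h is {1, 2, 3, 4, 5, 6, 7}, which has 7 elements.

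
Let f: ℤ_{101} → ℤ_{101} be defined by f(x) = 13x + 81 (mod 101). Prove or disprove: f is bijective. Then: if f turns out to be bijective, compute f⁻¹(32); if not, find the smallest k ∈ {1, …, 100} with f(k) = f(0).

4

If f(x_1) = f(x_2), then 13x_1 ≡ 13x_2 (mod 101). Because gcd(13, 101) = 1, we may cancel 13 to get x_1 ≡ x_2 (mod 101).
We now compute 13⁻¹ mod 101 explicitly. Euclid's algorithm: 101 = 7·13 + 10, 13 = 1·10 + 3, 10 = 3·3 + 1; back-substituting gives 1 = 70·13 − 9·101, so 13⁻¹ ≡ 70 (mod 101).
For any y ∈ ℤ_{101}, x = 70(y − 81) mod 101 satisfies f(x) = 13·70(y − 81) + 81 ≡ y (since 13·70 ≡ 1 mod 101). So every y has a preimage.
Therefore f is bijective.
Since f is bijective, we compute f⁻¹(32): solve 13x + 81 ≡ 32 (mod 101), i.e. 13x ≡ 52 (mod 101).
Multiplying by 13⁻¹ = 70 gives x ≡ 70·52 = 3640 = 36·101 + 4 ≡ 4 (mod 101).
Check: f(4) = 13·4 + 81 = 133 = 1·101 + 32 ≡ 32 (mod 101).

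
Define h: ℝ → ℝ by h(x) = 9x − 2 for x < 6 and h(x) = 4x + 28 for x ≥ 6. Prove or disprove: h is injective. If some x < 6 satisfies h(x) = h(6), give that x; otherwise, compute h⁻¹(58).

15/2

Both pieces are strictly increasing (slopes 9 and 4), so each is injective on its own interval.
The left piece maps (−∞, 6) onto (−∞, 52); the right piece maps [6, ∞) onto [52, ∞).
These images are disjoint, so no value is attained by both pieces. So h is injective.
Because the two images are disjoint, no x < 6 has h(x) = h(6), so we compute h⁻¹(58): 58 lies in [52, ∞), so solve 4x + 28 = 58: x = (58 − 28)/4 = 15/2.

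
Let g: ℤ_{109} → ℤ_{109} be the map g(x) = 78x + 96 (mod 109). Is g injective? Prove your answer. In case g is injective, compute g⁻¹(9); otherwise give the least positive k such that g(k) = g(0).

45

Suppose g(s) = g(t) in ℤ_{109}. Then 78s + 96 ≡ 78t + 96 (mod 109), therefore 78(s − t) ≡ 0 (mod 109).
Since gcd(78, 109) = 1, 78 is invertible modulo 109, hence s − t ≡ 0 (mod 109), i.e. s = t.
So g is injective.
We now compute 78⁻¹ mod 109 explicitly. Euclid's algorithm: 109 = 1·78 + 31, 78 = 2·31 + 16, 31 = 1·16 + 15, 16 = 1·15 + 1; back-substituting gives 1 = 7·78 − 5·109, so 78⁻¹ ≡ 7 (mod 109).
Since g is injective, we find g⁻¹(9): we need 78x ≡ 9 − 96 ≡ 22 (mod 109). Using 78⁻¹ = 7: x ≡ 7·22 = 154 = 1·109 + 45, so x = 45.
Check: g(45) = 78·45 + 96 = 3606 = 33·109 + 9 ≡ 9 (mod 109).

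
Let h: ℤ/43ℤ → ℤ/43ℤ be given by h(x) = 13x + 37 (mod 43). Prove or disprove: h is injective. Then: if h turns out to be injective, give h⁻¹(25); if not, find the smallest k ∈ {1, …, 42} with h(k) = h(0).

Recall that injectivity means: for all a, b in the domain, h(a) = h(b) implies a = b.
Suppose h(a) = h(b) in ℤ/43ℤ. Then 13a + 37 ≡ 13b + 37 (mod 43), so 13(a − b) ≡ 0 (mod 43).
Since gcd(13, 43) = 1, 13 is invertible modulo 43, so a − b ≡ 0 (mod 43), i.e. a = b.
Thus h is injective.
We now compute 13⁻¹ mod 43 explicitly. Euclid's algorithm: 43 = 3·13 + 4, 13 = 3·4 + 1; back-substituting gives 1 = 10·13 − 3·43, so 13⁻¹ ≡ 10 (mod 43).
Since h is injective, we compute h⁻¹(25): solve 13x + 37 ≡ 25 (mod 43), i.e. 13x ≡ 31 (mod 43).
Multiplying by 13⁻¹ = 10 gives x ≡ 10·31 = 310 = 7·43 + 9 ≡ 9 (mod 43).
Check: h(9) = 13·9 + 37 = 154 = 3·43 + 25 ≡ 25 (mod 43).

9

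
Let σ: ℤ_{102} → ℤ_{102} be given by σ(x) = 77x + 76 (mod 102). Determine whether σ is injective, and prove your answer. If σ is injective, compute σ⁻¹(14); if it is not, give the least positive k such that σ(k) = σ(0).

80

Suppose σ(a) = σ(b) in ℤ_{102}. Then 77a + 76 ≡ 77b + 76 (mod 102), therefore 77(a − b) ≡ 0 (mod 102).
Since gcd(77, 102) = 1, 77 is invertible modulo 102, therefore a − b ≡ 0 (mod 102), i.e. a = b.
Hence σ is injective.
We now compute 77⁻¹ mod 102 explicitly. Euclid's algorithm: 102 = 1·77 + 25, 77 = 3·25 + 2, 25 = 12·2 + 1; back-substituting gives 1 = 53·77 − 40·102, so 77⁻¹ ≡ 53 (mod 102).
Since σ is injective, we compute σ⁻¹(14): solve 77x + 76 ≡ 14 (mod 102), i.e. 77x ≡ 40 (mod 102).
Multiplying by 77⁻¹ = 53 gives x ≡ 53·40 = 2120 = 20·102 + 80 ≡ 80 (mod 102).
Check: σ(80) = 77·80 + 76 = 6236 = 61·102 + 14 ≡ 14 (mod 102).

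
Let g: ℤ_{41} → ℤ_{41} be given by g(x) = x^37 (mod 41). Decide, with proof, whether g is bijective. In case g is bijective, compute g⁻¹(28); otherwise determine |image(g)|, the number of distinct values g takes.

Since 41 is prime, the nonzero elements of ℤ_{41} form a cyclic group of order 40.
As gcd(37, 40) = 1, raising to the 37th power is a bijection on this group: if x_1^37 ≡ x_2^37 then (x_1x_2^{−1})^37 = 1, and the only element of order dividing gcd(37, 40) = 1 is 1, so x_1 = x_2.
With g(0) = 0 this makes g injective on all of ℤ_{41}, hence bijective (finite equal-size domain and codomain). In particular g is bijective.
Since g is bijective, we find the preimage of 28. The inverse of x ↦ x^37 on (ℤ_{41})^× is x ↦ x^13, because 37·13 = 481 = 12·40 + 1 ≡ 1 (mod 40) and x^{40} = 1 for x ≠ 0 (Fermat). So g⁻¹(28) = 28^13 mod 41.
Repeated squaring mod 41: 28^1 ≡ 28, 28^2 ≡ 28² = 784 ≡ 5, 28^4 ≡ 5² = 25, 28^8 ≡ 25² = 625 ≡ 10. Since 13 = 8 + 4 + 1, 28^13 ≡ 10·25·28: 10·25 = 250 ≡ 4, then 4·28 = 112 ≡ 30. So 28^13 ≡ 30 (mod 41).
Hence g⁻¹(28) = 30.

30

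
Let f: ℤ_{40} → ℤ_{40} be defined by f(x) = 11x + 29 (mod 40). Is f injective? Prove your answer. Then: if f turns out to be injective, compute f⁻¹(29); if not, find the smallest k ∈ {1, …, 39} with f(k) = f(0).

If f(s) = f(t), then 11s ≡ 11t (mod 40). Because gcd(11, 40) = 1, we may cancel 11 to get s ≡ t (mod 40).
Thus f is injective.
We now compute 11⁻¹ mod 40 explicitly. Euclid's algorithm: 40 = 3·11 + 7, 11 = 1·7 + 4, 7 = 1·4 + 3, 4 = 1·3 + 1; back-substituting gives 1 = 11·11 − 3·40, so 11⁻¹ ≡ 11 (mod 40).
Since f is injective, we find f⁻¹(29): we need 11x ≡ 29 − 29 ≡ 0 (mod 40). Using 11⁻¹ = 11: x ≡ 11·0 = 0, so x = 0.
Check: f(0) = 11·0 + 29 = 29 ≡ 29 (mod 40).

0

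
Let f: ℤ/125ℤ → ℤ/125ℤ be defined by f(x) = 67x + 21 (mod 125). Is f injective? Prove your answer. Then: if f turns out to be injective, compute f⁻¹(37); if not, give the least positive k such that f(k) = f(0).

73

Recall: injectivity means: for all u, v in the domain, f(u) = f(v) implies u = v.
Suppose f(u) = f(v) in ℤ/125ℤ. Then 67u + 21 ≡ 67v + 21 (mod 125), therefore 67(u − v) ≡ 0 (mod 125).
Since gcd(67, 125) = 1, 67 is invertible modulo 125, hence u − v ≡ 0 (mod 125), i.e. u = v.
So f is injective.
We now compute 67⁻¹ mod 125 explicitly. Euclid's algorithm: 125 = 1·67 + 58, 67 = 1·58 + 9, 58 = 6·9 + 4, 9 = 2·4 + 1; back-substituting gives 1 = 28·67 − 15·125, so 67⁻¹ ≡ 28 (mod 125).
Since f is injective, we compute f⁻¹(37): solve 67x + 21 ≡ 37 (mod 125), i.e. 67x ≡ 16 (mod 125).
Multiplying by 67⁻¹ = 28 gives x ≡ 28·16 = 448 = 3·125 + 73 ≡ 73 (mod 125).
Check: f(73) = 67·73 + 21 = 4912 = 39·125 + 37 ≡ 37 (mod 125).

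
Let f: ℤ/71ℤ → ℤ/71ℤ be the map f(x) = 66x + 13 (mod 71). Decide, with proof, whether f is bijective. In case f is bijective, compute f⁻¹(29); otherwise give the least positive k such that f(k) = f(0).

11

Recall that injectivity means: for all x_1, x_2 in the domain, f(x_1) = f(x_2) implies x_1 = x_2.
Suppose f(x_1) = f(x_2) in ℤ/71ℤ. Then 66x_1 + 13 ≡ 66x_2 + 13 (mod 71), hence 66(x_1 − x_2) ≡ 0 (mod 71).
Since gcd(66, 71) = 1, 66 is invertible modulo 71, hence x_1 − x_2 ≡ 0 (mod 71), i.e. x_1 = x_2.
We now compute 66⁻¹ mod 71 explicitly. Euclid's algorithm: 71 = 1·66 + 5, 66 = 13·5 + 1; back-substituting gives 1 = 14·66 − 13·71, so 66⁻¹ ≡ 14 (mod 71).
For any y ∈ ℤ/71ℤ, x = 14(y − 13) mod 71 satisfies f(x) = 66·14(y − 13) + 13 ≡ y (since 66·14 ≡ 1 mod 71). So every y has a preimage.
Therefore f is bijective.
Since f is bijective, we find f⁻¹(29): we need 66x ≡ 29 − 13 ≡ 16 (mod 71). Using 66⁻¹ = 14: x ≡ 14·16 = 224 = 3·71 + 11, so x = 11.
Check: f(11) = 66·11 + 13 = 739 = 10·71 + 29 ≡ 29 (mod 71).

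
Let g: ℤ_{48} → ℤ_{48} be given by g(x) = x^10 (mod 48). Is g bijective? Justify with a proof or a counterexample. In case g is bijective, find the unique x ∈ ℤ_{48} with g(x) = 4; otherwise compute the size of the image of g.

6

g(2): Repeated squaring mod 48: 2^1 ≡ 2, 2^2 ≡ 2² = 4, 2^4 ≡ 4² = 16, 2^8 ≡ 16² = 256 ≡ 16. Since 10 = 8 + 2, 2^10 ≡ 16·4: 16·4 = 64 ≡ 16. So 2^10 ≡ 16 (mod 48).
g(4): Repeated squaring mod 48: 4^1 ≡ 4, 4^2 ≡ 4² = 16, 4^4 ≡ 16² = 256 ≡ 16, 4^8 ≡ 16² = 256 ≡ 16. Since 10 = 8 + 2, 4^10 ≡ 16·16: 16·16 = 256 ≡ 16. So 4^10 ≡ 16 (mod 48).
So g(2) = g(4) = 16 while 2 ≠ 4, thus g is not injective, hence not bijective.
Since g is not bijective, we determine |image(g)|. Computing x^10 mod 48 for each x (by repeated squaring, reducing mod 48 at every step), the values g(0), g(1), …, g(47) are: 0, 1, 16, 9, 16, 25, 0, 1, 16, 33, 16, 25, 0, 25, 16, 33, 16, 1, 0, 25, 16, 9, 16, 1, 0, 1, 16, 9, 16, 25, 0, 1, 16, 33, 16, 25, 0, 25, 16, 33, 16, 1, 0, 25, 16, 9, 16, 1.
The distinct values are {0, 1, 9, 16, 25, 33}; there are 6 of them.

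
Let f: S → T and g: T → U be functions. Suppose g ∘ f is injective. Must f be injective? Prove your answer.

Suppose f(u) = f(v). Applying g: (g ∘ f)(u) = (g ∘ f)(v). Since g ∘ f is injective, u = v. Hence f is injective.

injective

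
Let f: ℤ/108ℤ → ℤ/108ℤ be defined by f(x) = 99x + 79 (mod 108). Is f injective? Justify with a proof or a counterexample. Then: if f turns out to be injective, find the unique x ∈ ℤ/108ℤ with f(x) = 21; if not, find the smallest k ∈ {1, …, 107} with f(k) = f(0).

12

We have gcd(99, 108) = 9 > 1. Taking s = 0 and t = 12: f(0) = 79 and f(12) = 99·12 + 79 = 1267 ≡ 79 (mod 108).
So f(0) = f(12) while 0 ≠ 12, so f is not injective.
Since f is not injective, we find the least positive k with f(k) = f(0): this means 99k ≡ 0 (mod 108), i.e. 108 ∣ 99k. Since gcd(99, 108) = 9, dividing through by 9 this holds exactly when 12 ∣ 11k, and as gcd(11, 12) = 1, exactly when 12 ∣ k.
The smallest positive such k is 12.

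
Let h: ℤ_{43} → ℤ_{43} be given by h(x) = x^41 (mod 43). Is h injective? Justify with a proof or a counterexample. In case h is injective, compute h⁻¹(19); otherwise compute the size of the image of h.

34

Since 43 is prime, the nonzero elements of ℤ_{43} form a cyclic group of order 42.
As gcd(41, 42) = 1, raising to the 41st power is a bijection on this group: if s^41 ≡ t^41 then (st^{−1})^41 = 1, and the only element of order dividing gcd(41, 42) = 1 is 1, so s = t.
With h(0) = 0 this makes h injective on all of ℤ_{43}, hence bijective (finite equal-size domain and codomain). In particular h is injective.
Since h is injective, we find the preimage of 19. The inverse of x ↦ x^41 on (ℤ_{43})^× is x ↦ x^41, because 41·41 = 1681 = 40·42 + 1 ≡ 1 (mod 42) and x^{42} = 1 for x ≠ 0 (Fermat). So h⁻¹(19) = 19^41 mod 43.
Repeated squaring mod 43: 19^1 ≡ 19, 19^2 ≡ 19² = 361 ≡ 17, 19^4 ≡ 17² = 289 ≡ 31, 19^8 ≡ 31² = 961 ≡ 15, 19^16 ≡ 15² = 225 ≡ 10, 19^32 ≡ 10² = 100 ≡ 14. Since 41 = 32 + 8 + 1, 19^41 ≡ 14·15·19: 14·15 = 210 ≡ 38, then 38·19 = 722 ≡ 34. So 19^41 ≡ 34 (mod 43).
Hence h⁻¹(19) = 34.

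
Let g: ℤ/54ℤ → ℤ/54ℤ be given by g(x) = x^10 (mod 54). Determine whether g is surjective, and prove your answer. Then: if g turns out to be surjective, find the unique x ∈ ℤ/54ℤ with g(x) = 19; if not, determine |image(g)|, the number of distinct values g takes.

g(0) = 0^10 = 0.
g(6): Repeated squaring mod 54: 6^1 ≡ 6, 6^2 ≡ 6² = 36, 6^4 ≡ 36² = 1296 ≡ 0, 6^8 ≡ 0² = 0. Since 10 = 8 + 2, 6^10 ≡ 0·36: 0·36 = 0. So 6^10 ≡ 0 (mod 54).
So g(0) = g(6) = 0 while 0 ≠ 6, therefore g is not injective.
A non-injective map from the 54-element set ℤ/54ℤ to itself takes at most 53 distinct values, so it cannot be surjective. Therefore g is not surjective.
Since g is not surjective, we determine |image(g)|. Computing x^10 mod 54 for each x (by repeated squaring, reducing mod 54 at every step), the values g(0), g(1), …, g(53) are: 0, 1, 52, 27, 4, 49, 0, 7, 46, 27, 10, 43, 0, 13, 40, 27, 16, 37, 0, 19, 34, 27, 22, 31, 0, 25, 28, 27, 28, 25, 0, 31, 22, 27, 34, 19, 0, 37, 16, 27, 40, 13, 0, 43, 10, 27, 46, 7, 0, 49, 4, 27, 52, 1.
The distinct values are {0, 1, 4, 7, 10, 13, 16, 19, 22, 25, 27, 28, 31, 34, 37, 40, 43, 46, 49, 52}; there are 20 of them.

20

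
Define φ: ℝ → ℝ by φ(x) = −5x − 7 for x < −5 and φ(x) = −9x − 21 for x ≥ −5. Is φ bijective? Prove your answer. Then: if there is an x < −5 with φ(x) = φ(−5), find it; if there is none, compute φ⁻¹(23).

-31/5

Both pieces are strictly decreasing (slopes −5 and −9), so each is injective on its own interval.
The left piece maps (−∞, −5) onto (18, ∞); the right piece maps [−5, ∞) onto (−∞, 24].
These images overlap. In particular φ(−5) = 24 (right piece), and solving −5x − 7 = 24 on the left piece gives x = −31/5 < −5.
So φ(−31/5) = φ(−5) with −31/5 ≠ −5, and φ is not injective, hence not bijective. This x = −31/5 is the requested value below −5.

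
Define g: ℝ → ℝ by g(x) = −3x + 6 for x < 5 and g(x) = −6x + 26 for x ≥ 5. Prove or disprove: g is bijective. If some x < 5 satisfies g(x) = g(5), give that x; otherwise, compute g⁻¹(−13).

10/3

Both pieces are strictly decreasing (slopes −3 and −6), so each is injective on its own interval.
The left piece maps (−∞, 5) onto (−9, ∞); the right piece maps [5, ∞) onto (−∞, −4].
These images overlap. In particular g(5) = −4 (right piece), and solving −3x + 6 = −4 on the left piece gives x = 10/3 < 5.
So g(10/3) = g(5) with 10/3 ≠ 5, and g is not injective, hence not bijective. This x = 10/3 is the requested value below 5.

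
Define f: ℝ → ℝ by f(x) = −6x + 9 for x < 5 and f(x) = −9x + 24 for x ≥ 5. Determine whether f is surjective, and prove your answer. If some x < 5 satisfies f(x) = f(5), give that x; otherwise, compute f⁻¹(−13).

11/3

Both pieces are strictly decreasing (slopes −6 and −9), so each is injective on its own interval.
The left piece maps (−∞, 5) onto (−21, ∞); the right piece maps [5, ∞) onto (−∞, −21].
These images together cover ℝ, so f is surjective.
Because the two images are disjoint, no x < 5 has f(x) = f(5), so we compute f⁻¹(−13): −13 lies in (−21, ∞), so solve −6x + 9 = −13: x = (−13 − 9)/(−6) = 11/3.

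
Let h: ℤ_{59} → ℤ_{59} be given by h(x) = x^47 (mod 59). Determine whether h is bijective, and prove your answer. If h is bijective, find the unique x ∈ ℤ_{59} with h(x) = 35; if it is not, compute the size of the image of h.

17

Since 59 is prime, the nonzero elements of ℤ_{59} form a cyclic group of order 58.
As gcd(47, 58) = 1, raising to the 47th power is a bijection on this group: if x_1^47 ≡ x_2^47 then (x_1x_2^{−1})^47 = 1, and the only element of order dividing gcd(47, 58) = 1 is 1, so x_1 = x_2.
With h(0) = 0 this makes h injective on all of ℤ_{59}, hence bijective (finite equal-size domain and codomain). In particular h is bijective.
Since h is bijective, we find the preimage of 35. The inverse of x ↦ x^47 on (ℤ_{59})^× is x ↦ x^21, because 47·21 = 987 = 17·58 + 1 ≡ 1 (mod 58) and x^{58} = 1 for x ≠ 0 (Fermat). So h⁻¹(35) = 35^21 mod 59.
Repeated squaring mod 59: 35^1 ≡ 35, 35^2 ≡ 35² = 1225 ≡ 45, 35^4 ≡ 45² = 2025 ≡ 19, 35^8 ≡ 19² = 361 ≡ 7, 35^16 ≡ 7² = 49. Since 21 = 16 + 4 + 1, 35^21 ≡ 49·19·35: 49·19 = 931 ≡ 46, then 46·35 = 1610 ≡ 17. So 35^21 ≡ 17 (mod 59).
Hence h⁻¹(35) = 17.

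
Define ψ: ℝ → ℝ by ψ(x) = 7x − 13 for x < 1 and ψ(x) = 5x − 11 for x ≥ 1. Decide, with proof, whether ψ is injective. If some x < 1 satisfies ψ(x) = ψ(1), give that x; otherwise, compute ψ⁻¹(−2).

Both pieces are strictly increasing (slopes 7 and 5), so each is injective on its own interval.
The left piece maps (−∞, 1) onto (−∞, −6); the right piece maps [1, ∞) onto [−6, ∞).
These images are disjoint, so no value is attained by both pieces. So ψ is injective.
Because the two images are disjoint, no x < 1 has ψ(x) = ψ(1), so we compute ψ⁻¹(−2): −2 lies in [−6, ∞), so solve 5x − 11 = −2: x = (−2 + 11)/5 = 9/5.

9/5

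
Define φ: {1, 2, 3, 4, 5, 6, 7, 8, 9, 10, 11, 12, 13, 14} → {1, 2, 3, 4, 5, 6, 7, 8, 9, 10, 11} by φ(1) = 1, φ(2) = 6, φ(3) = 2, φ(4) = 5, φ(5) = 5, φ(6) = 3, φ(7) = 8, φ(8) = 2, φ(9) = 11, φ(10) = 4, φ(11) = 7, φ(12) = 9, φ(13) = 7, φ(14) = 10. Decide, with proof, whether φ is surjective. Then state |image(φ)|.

11

Every element of the codomain has a preimage: 1 = φ(1), 2 = φ(3), 3 = φ(6), 4 = φ(10), 5 = φ(4), 6 = φ(2), 7 = φ(11), 8 = φ(7), 9 = φ(12), 10 = φ(14), 11 = φ(9).
Therefore φ is surjective.
The image of φ is {1, 2, 3, 4, 5, 6, 7, 8, 9, 10, 11}, which has 11 elements.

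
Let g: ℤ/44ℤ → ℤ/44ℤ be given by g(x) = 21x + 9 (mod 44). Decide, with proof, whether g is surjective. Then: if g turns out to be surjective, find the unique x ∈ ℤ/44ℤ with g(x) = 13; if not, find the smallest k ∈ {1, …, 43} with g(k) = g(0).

40

Recall: g is surjective if every y in the codomain equals g(x) for some x in the domain.
Since gcd(21, 44) = 1, 21 is invertible modulo 44. Euclid's algorithm: 44 = 2·21 + 2, 21 = 10·2 + 1; back-substituting gives 1 = 21·21 − 10·44, so 21⁻¹ ≡ 21 (mod 44).
Then y ↦ 21(y − 9) is a two-sided inverse to g, so every y ∈ ℤ/44ℤ has a preimage.
Therefore g is surjective.
Since g is surjective, we find g⁻¹(13): we need 21x ≡ 13 − 9 ≡ 4 (mod 44). Using 21⁻¹ = 21: x ≡ 21·4 = 84 = 1·44 + 40, so x = 40.
Check: g(40) = 21·40 + 9 = 849 = 19·44 + 13 ≡ 13 (mod 44).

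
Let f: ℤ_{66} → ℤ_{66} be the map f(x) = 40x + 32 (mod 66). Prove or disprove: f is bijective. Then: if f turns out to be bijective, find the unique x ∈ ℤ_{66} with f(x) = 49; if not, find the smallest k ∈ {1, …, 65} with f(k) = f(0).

33

Recall: f is injective if f(s) = f(t) implies s = t.
We have gcd(40, 66) = 2 > 1. Taking s = 0 and t = 33: f(0) = 32 and f(33) = 40·33 + 32 = 1352 ≡ 32 (mod 66).
So f(0) = f(33) while 0 ≠ 33, therefore f is not injective, hence not bijective.
Since f is not bijective, we find the least positive k with f(k) = f(0): this means 40k ≡ 0 (mod 66), i.e. 66 ∣ 40k. Since gcd(40, 66) = 2, dividing through by 2 this holds exactly when 33 ∣ 20k, and as gcd(20, 33) = 1, exactly when 33 ∣ k.
The smallest positive such k is 33.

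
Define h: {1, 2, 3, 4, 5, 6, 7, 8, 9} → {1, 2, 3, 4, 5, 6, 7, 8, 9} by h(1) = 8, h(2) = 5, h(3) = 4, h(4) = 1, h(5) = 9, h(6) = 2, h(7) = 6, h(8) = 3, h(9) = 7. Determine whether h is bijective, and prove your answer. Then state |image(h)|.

9

The values 8, 5, 4, 1, 9, 2, 6, 3, 7 are a permutation of {1, 2, 3, 4, 5, 6, 7, 8, 9}: each element appears exactly once.
So h is injective and surjective, hence bijective.
The image of h is {1, 2, 3, 4, 5, 6, 7, 8, 9}, which has 9 elements.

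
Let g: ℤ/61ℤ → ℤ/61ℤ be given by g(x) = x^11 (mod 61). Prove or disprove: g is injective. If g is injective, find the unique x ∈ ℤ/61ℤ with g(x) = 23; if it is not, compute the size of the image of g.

Since 61 is prime, the nonzero elements of ℤ/61ℤ form a cyclic group of order 60.
As gcd(11, 60) = 1, raising to the 11th power is a bijection on this group: if a^11 ≡ b^11 then (ab^{−1})^11 = 1, and the only element of order dividing gcd(11, 60) = 1 is 1, so a = b.
With g(0) = 0 this makes g injective on all of ℤ/61ℤ, hence bijective (finite equal-size domain and codomain). In particular g is injective.
Since g is injective, we find the preimage of 23. The inverse of x ↦ x^11 on (ℤ/61ℤ)^× is x ↦ x^11, because 11·11 = 121 = 2·60 + 1 ≡ 1 (mod 60) and x^{60} = 1 for x ≠ 0 (Fermat). So g⁻¹(23) = 23^11 mod 61.
Repeated squaring mod 61: 23^1 ≡ 23, 23^2 ≡ 23² = 529 ≡ 41, 23^4 ≡ 41² = 1681 ≡ 34, 23^8 ≡ 34² = 1156 ≡ 58. Since 11 = 8 + 2 + 1, 23^11 ≡ 58·41·23: 58·41 = 2378 ≡ 60, then 60·23 = 1380 ≡ 38. So 23^11 ≡ 38 (mod 61).
Hence g⁻¹(23) = 38.

38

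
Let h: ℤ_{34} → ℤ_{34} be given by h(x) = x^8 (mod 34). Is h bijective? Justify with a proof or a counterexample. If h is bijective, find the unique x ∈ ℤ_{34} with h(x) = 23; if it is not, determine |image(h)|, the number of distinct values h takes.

h(2): Repeated squaring mod 34: 2^1 ≡ 2, 2^2 ≡ 2² = 4, 2^4 ≡ 4² = 16, 2^8 ≡ 16² = 256 ≡ 18. So 2^8 ≡ 18 (mod 34).
h(4): Repeated squaring mod 34: 4^1 ≡ 4, 4^2 ≡ 4² = 16, 4^4 ≡ 16² = 256 ≡ 18, 4^8 ≡ 18² = 324 ≡ 18. So 4^8 ≡ 18 (mod 34).
So h(2) = h(4) = 18 while 2 ≠ 4, therefore h is not injective, hence not bijective.
Since h is not bijective, we determine |image(h)|. Computing x^8 mod 34 for each x (by repeated squaring, reducing mod 34 at every step), the values h(0), h(1), …, h(33) are: 0, 1, 18, 33, 18, 33, 16, 33, 18, 1, 16, 33, 16, 1, 16, 1, 18, 17, 18, 1, 16, 1, 16, 33, 16, 1, 18, 33, 16, 33, 18, 33, 18, 1.
The distinct values are {0, 1, 16, 17, 18, 33}; there are 6 of them.

6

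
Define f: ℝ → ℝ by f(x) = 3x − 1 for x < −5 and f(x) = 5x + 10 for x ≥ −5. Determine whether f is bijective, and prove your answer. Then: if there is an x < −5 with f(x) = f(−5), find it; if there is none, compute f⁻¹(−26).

-25/3

Both pieces are strictly increasing (slopes 3 and 5), so each is injective on its own interval.
The left piece maps (−∞, −5) onto (−∞, −16); the right piece maps [−5, ∞) onto [−15, ∞).
The images leave a gap (−16 has no preimage), so f is not surjective, hence not bijective.
Because the two images are disjoint, no x < −5 has f(x) = f(−5), so we compute f⁻¹(−26): −26 lies in (−∞, −16), so solve 3x − 1 = −26: x = (−26 + 1)/3 = −25/3.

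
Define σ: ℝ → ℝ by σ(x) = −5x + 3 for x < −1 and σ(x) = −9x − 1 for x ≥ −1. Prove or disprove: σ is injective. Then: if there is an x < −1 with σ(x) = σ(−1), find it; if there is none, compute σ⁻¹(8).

-1

Both pieces are strictly decreasing (slopes −5 and −9), so each is injective on its own interval.
The left piece maps (−∞, −1) onto (8, ∞); the right piece maps [−1, ∞) onto (−∞, 8].
These images are disjoint, so no value is attained by both pieces. So σ is injective.
Because the two images are disjoint, no x < −1 has σ(x) = σ(−1), so we compute σ⁻¹(8): 8 lies in (−∞, 8], so solve −9x − 1 = 8: x = (8 + 1)/(−9) = −1.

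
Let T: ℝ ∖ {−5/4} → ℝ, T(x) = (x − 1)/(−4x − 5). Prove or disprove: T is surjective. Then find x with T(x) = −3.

-16/11

If T(x) = −1/4, cross-multiplying gives −4(x − 1) = 1(−4x − 5), which simplifies to 4 = −5 — false.  So −1/4 has no preimage and T is not surjective.
Solving T(x) = −3: cross-multiplying gives x − 1 = −3(−4x − 5), which rearranges to −11x = 16, so x = −16/11.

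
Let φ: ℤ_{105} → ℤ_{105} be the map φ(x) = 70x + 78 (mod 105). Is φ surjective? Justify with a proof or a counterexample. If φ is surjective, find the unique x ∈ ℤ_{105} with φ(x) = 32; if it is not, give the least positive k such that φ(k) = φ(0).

3

Since gcd(70, 105) = 35, we have 70x ≡ 0 (mod 35) for all x, so φ(x) ≡ 8 (mod 35).
But 0 ≢ 8 (mod 35), so 0 ∈ ℤ_{105} has no preimage. Hence φ is not surjective.
Since φ is not surjective, we find the least positive k with φ(k) = φ(0): this means 70k ≡ 0 (mod 105), i.e. 105 ∣ 70k. Since gcd(70, 105) = 35, dividing through by 35 this holds exactly when 3 ∣ 2k, and as gcd(2, 3) = 1, exactly when 3 ∣ k.
The smallest positive such k is 3.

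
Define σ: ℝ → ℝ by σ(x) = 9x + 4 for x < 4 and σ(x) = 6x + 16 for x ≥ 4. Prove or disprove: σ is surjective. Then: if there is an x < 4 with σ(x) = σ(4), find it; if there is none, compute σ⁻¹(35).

Both pieces are strictly increasing (slopes 9 and 6), so each is injective on its own interval.
The left piece maps (−∞, 4) onto (−∞, 40); the right piece maps [4, ∞) onto [40, ∞).
These images together cover ℝ, so σ is surjective.
Because the two images are disjoint, no x < 4 has σ(x) = σ(4), so we compute σ⁻¹(35): 35 lies in (−∞, 40), so solve 9x + 4 = 35: x = (35 − 4)/9 = 31/9.

31/9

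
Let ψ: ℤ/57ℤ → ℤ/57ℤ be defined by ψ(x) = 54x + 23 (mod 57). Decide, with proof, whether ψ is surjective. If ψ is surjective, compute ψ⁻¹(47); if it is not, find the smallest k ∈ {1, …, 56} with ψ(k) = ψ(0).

Since gcd(54, 57) = 3, we have 54x ≡ 0 (mod 3) for all x, so ψ(x) ≡ 2 (mod 3).
But 0 ≢ 2 (mod 3), so 0 ∈ ℤ/57ℤ has no preimage. Therefore ψ is not surjective.
Since ψ is not surjective, we find the least positive k with ψ(k) = ψ(0): this means 54k ≡ 0 (mod 57), i.e. 57 ∣ 54k. Since gcd(54, 57) = 3, dividing through by 3 this holds exactly when 19 ∣ 18k, and as gcd(18, 19) = 1, exactly when 19 ∣ k.
The smallest positive such k is 19.

19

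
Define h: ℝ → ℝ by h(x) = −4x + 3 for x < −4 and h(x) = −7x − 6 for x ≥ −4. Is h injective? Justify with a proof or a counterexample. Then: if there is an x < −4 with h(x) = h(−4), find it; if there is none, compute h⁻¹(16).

-19/4

Both pieces are strictly decreasing (slopes −4 and −7), so each is injective on its own interval.
The left piece maps (−∞, −4) onto (19, ∞); the right piece maps [−4, ∞) onto (−∞, 22].
These images overlap. In particular h(−4) = 22 (right piece), and solving −4x + 3 = 22 on the left piece gives x = −19/4 < −4.
So h(−19/4) = h(−4) with −19/4 ≠ −4, and h is not injective. This x = −19/4 is the requested value below −4.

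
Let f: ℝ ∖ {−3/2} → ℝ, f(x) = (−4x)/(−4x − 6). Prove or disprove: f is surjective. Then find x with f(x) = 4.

If f(x) = 1, cross-multiplying gives −4(−4x) = −4(−4x − 6), which simplifies to 0 = 24 — false.  So 1 has no preimage and f is not surjective.
Solving f(x) = 4: cross-multiplying gives −4x = 4(−4x − 6), which rearranges to 12x = −24, so x = −2.

-2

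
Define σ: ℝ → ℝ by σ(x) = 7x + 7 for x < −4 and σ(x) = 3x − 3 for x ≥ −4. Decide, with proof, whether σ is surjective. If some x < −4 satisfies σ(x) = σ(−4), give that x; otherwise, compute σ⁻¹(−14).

-11/3

Both pieces are strictly increasing (slopes 7 and 3), so each is injective on its own interval.
The left piece maps (−∞, −4) onto (−∞, −21); the right piece maps [−4, ∞) onto [−15, ∞).
The union (−∞, −21) ∪ [−15, ∞) omits the interval between −21 and −15; in particular −21 has no preimage. So σ is not surjective.
Because the two images are disjoint, no x < −4 has σ(x) = σ(−4), so we compute σ⁻¹(−14): −14 lies in [−15, ∞), so solve 3x − 3 = −14: x = (−14 + 3)/3 = −11/3.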